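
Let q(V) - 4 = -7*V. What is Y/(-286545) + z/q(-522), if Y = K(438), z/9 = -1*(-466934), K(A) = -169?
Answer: 602089522736/524090805 ≈ 1148.8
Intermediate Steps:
q(V) = 4 - 7*V
z = 4202406 (z = 9*(-1*(-466934)) = 9*466934 = 4202406)
Y = -169
Y/(-286545) + z/q(-522) = -169/(-286545) + 4202406/(4 - 7*(-522)) = -169*(-1/286545) + 4202406/(4 + 3654) = 169/286545 + 4202406/3658 = 169/286545 + 4202406*(1/3658) = 169/286545 + 2101203/1829 = 602089522736/524090805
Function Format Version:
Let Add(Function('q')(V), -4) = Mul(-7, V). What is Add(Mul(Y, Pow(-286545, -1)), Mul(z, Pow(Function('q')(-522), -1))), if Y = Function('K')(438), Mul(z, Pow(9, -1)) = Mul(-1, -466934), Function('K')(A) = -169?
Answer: Rational(602089522736, 524090805) ≈ 1148.8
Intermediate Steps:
Function('q')(V) = Add(4, Mul(-7, V))
z = 4202406 (z = Mul(9, Mul(-1, -466934)) = Mul(9, 466934) = 4202406)
Y = -169
Add(Mul(Y, Pow(-286545, -1)), Mul(z, Pow(Function('q')(-522), -1))) = Add(Mul(-169, Pow(-286545, -1)), Mul(4202406, Pow(Add(4, Mul(-7, -522)), -1))) = Add(Mul(-169, Rational(-1, 286545)), Mul(4202406, Pow(Add(4, 3654), -1))) = Add(Rational(169, 286545), Mul(4202406, Pow(3658, -1))) = Add(Rational(169, 286545), Mul(4202406, Rational(1, 3658))) = Add(Rational(169, 286545), Rational(2101203, 1829)) = Rational(602089522736, 524090805)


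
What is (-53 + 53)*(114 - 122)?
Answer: 0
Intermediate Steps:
(-53 + 53)*(114 - 122) = 0*(-8) = 0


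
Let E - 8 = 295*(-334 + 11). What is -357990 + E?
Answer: -453267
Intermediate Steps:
E = -95277 (E = 8 + 295*(-334 + 11) = 8 + 295*(-323) = 8 - 95285 = -95277)
-357990 + E = -357990 - 95277 = -453267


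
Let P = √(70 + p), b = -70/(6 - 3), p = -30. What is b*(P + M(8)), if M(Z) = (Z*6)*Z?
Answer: -8960 - 140*√10/3 ≈ -9107.6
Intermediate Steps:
M(Z) = 6*Z² (M(Z) = (6*Z)*Z = 6*Z²)
b = -70/3 ≈ -23.333
P = 2*√10 (P = √(70 - 30) = √40 = 2*√10 ≈ 6.3246)
b*(P + M(8)) = -70*(2*√10 + 6*8²)/3 = -70*(2*√10 + 6*64)/3 = -70*(2*√10 + 384)/3 = -70*(384 + 2*√10)/3 = -8960 - 140*√10/3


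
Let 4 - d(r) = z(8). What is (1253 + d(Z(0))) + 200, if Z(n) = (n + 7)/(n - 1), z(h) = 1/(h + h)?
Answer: 23311/16 ≈ 1456.9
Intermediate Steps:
z(h) = 1/(2*h)
Z(n) = (7 + n)/(-1 + n)
d(r) = 63/16 (d(r) = 4 - 1/(2*8) = 4 - 1*1/16 = 4 - 1/16 = 63/16)
(1253 + d(Z(0))) + 200 = (1253 + 63/16) + 200 = 20111/16 + 200 = 23311/16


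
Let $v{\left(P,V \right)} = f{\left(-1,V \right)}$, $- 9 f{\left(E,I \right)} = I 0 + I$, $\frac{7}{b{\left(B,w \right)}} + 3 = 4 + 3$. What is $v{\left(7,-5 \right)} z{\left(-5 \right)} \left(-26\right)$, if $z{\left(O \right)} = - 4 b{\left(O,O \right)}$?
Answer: $\frac{910}{9} \approx 101.11$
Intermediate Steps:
$b{\left(B,w \right)} = \frac{7}{4}$ ($b{\left(B,w \right)} = \frac{7}{-3 + \left(4 + 3\right)} = \frac{7}{-3 + 7} = \frac{7}{4}$)
$f{\left(E,I \right)} = - \frac{I}{9}$ ($f{\left(E,I \right)} = - \frac{I 0 + I}{9} = - \frac{0 + I}{9} = - \frac{I}{9}$)
$z{\left(O \right)} = -7$ ($z{\left(O \right)} = \left(-4\right) \frac{7}{4} = -7$)
$v{\left(P,V \right)} = - \frac{V}{9}$
$v{\left(7,-5 \right)} z{\left(-5 \right)} \left(-26\right) = \left(- \frac{1}{9}\right) \left(-5\right) \left(-7\right) \left(-26\right) = \frac{5}{9} \left(-7\right) \left(-26\right) = \left(- \frac{35}{9}\right) \left(-26\right) = \frac{910}{9}$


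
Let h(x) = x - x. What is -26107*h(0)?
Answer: 0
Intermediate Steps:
h(x) = 0
-26107*h(0) = -26107*0 = 0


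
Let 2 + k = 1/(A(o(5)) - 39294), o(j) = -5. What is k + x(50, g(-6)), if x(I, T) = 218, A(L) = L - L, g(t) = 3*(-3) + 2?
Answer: 8487503/39294 ≈ 216.00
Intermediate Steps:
g(t) = -7 (g(t) = -9 + 2 = -7)
A(L) = 0
k = -78589/39294 (k = -2 + 1/(0 - 39294) = -2 + 1/(-39294) = -2 - 1/39294 = -78589/39294 ≈ -2.0000)
k + x(50, g(-6)) = -78589/39294 + 218 = 8487503/39294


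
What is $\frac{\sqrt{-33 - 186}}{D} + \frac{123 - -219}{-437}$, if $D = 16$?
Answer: $- \frac{18}{23} + \frac{i \sqrt{219}}{16} \approx -0.78261 + 0.92492 i$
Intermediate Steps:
$\frac{\sqrt{-33 - 186}}{D} + \frac{123 - -219}{-437} = \frac{\sqrt{-33 - 186}}{16} + \frac{123 - -219}{-437} = \sqrt{-219} \cdot \frac{1}{16} + \left(123 + 219\right) \left(- \frac{1}{437}\right) = i \sqrt{219} \cdot \frac{1}{16} + 342 \left(- \frac{1}{437}\right) = \frac{i \sqrt{219}}{16} - \frac{18}{23} = - \frac{18}{23} + \frac{i \sqrt{219}}{16}$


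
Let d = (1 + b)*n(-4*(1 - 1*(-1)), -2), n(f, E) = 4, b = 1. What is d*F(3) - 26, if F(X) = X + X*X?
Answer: 70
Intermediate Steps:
F(X) = X + X²
d = 8 (d = (1 + 1)*4 = 2*4 = 8)
d*F(3) - 26 = 8*(3*(1 + 3)) - 26 = 8*(3*4) - 26 = 8*12 - 26 = 96 - 26 = 70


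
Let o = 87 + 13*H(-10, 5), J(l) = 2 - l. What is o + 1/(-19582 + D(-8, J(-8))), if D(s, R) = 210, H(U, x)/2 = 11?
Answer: 7225755/19372 ≈ 373.00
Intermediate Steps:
H(U, x) = 22 (H(U, x) = 2*11 = 22)
o = 373 (o = 87 + 13*22 = 87 + 286 = 373)
o + 1/(-19582 + D(-8, J(-8))) = 373 + 1/(-19582 + 210) = 373 + 1/(-19372) = 373 - 1/19372 = 7225755/19372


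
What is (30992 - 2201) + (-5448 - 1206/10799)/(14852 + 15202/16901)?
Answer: 39023696507855664/1355430297173 ≈ 28791.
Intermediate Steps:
(30992 - 2201) + (-5448 - 1206/10799)/(14852 + 15202/16901) = 28791 + (-5448 - 1206*1/10799)/(14852 + 15202*(1/16901)) = 28791 + (-5448 - 1206/10799)/(14852 + 15202/16901) = 28791 - 58834158/(10799*251028854/16901) = 28791 - 58834158/10799*16901/251028854 = 28791 - 497178052179/1355430297173 = 39023696507855664/1355430297173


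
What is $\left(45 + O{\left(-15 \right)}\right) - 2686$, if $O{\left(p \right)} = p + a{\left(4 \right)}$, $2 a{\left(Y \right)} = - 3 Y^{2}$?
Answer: $-2680$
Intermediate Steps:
$a{\left(Y \right)} = - \frac{3 Y^{2}}{2}$ ($a{\left(Y \right)} = \frac{\left(-3\right) Y^{2}}{2} = - \frac{3 Y^{2}}{2}$)
$O{\left(p \right)} = -24 + p$ ($O{\left(p \right)} = p - \frac{3 \cdot 4^{2}}{2} = p - 24 = -24 + p$)
$\left(45 + O{\left(-15 \right)}\right) - 2686 = \left(45 - 39\right) - 2686 = 6 - 2686 = -2680$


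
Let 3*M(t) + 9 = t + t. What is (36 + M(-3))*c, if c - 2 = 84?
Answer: 2666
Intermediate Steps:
c = 86 (c = 2 + 84 = 86)
M(t) = -3 + 2*t/3 (M(t) = -3 + (t + t)/3 = -3 + (2*t)/3 = -3 + 2*t/3)
(36 + M(-3))*c = (36 + (-3 + (2/3)*(-3)))*86 = (36 + (-3 - 2))*86 = (36 - 5)*86 = 31*86 = 2666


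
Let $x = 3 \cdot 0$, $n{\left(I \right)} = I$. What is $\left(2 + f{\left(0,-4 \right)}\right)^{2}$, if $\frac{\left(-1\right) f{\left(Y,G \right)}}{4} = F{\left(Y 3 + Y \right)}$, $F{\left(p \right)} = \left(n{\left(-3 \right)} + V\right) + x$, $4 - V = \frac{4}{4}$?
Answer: $4$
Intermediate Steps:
$x = 0$
$V = 3$ ($V = 4 - \frac{4}{4} = 4 - 4 \cdot \frac{1}{4} = 4 - 1 = 3$)
$F{\left(p \right)} = 0$ ($F{\left(p \right)} = \left(-3 + 3\right) + 0 = 0 + 0 = 0$)
$f{\left(Y,G \right)} = 0$ ($f{\left(Y,G \right)} = \left(-4\right) 0 = 0$)
$\left(2 + f{\left(0,-4 \right)}\right)^{2} = \left(2 + 0\right)^{2} = 2^{2} = 4$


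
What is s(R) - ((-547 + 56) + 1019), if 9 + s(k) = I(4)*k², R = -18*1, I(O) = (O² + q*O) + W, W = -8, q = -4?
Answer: -3129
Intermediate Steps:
I(O) = -8 + O² - 4*O (I(O) = (O² - 4*O) - 8 = -8 + O² - 4*O)
R = -18
s(k) = -9 - 8*k² (s(k) = -9 + (-8 + 4² - 4*4)*k² = -9 + (-8 + 16 - 16)*k² = -9 - 8*k²)
s(R) - ((-547 + 56) + 1019) = (-9 - 8*(-18)²) - ((-547 + 56) + 1019) = (-9 - 8*324) - (-491 + 1019) = (-9 - 2592) - 1*528 = -2601 - 528 = -3129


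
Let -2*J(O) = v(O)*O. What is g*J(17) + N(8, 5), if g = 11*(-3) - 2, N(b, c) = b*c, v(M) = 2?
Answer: 635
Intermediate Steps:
g = -35 (g = -33 - 2 = -35)
J(O) = -O
g*J(17) + N(8, 5) = -(-35)*17 + 8*5 = -35*(-17) + 40 = 595 + 40 = 635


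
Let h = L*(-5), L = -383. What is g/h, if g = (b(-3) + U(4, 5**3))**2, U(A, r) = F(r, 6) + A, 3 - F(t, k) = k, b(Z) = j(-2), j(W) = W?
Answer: 1/1915 ≈ 0.00052219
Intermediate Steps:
b(Z) = -2
F(t, k) = 3 - k
h = 1915 (h = -383*(-5) = 1915)
U(A, r) = -3 + A (U(A, r) = (3 - 1*6) + A = (3 - 6) + A = -3 + A)
g = 1 (g = (-2 + (-3 + 4))**2 = (-2 + 1)**2 = (-1)**2 = 1)
g/h = 1/1915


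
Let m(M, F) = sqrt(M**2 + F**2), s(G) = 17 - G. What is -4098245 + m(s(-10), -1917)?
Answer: -4098245 + 27*sqrt(5042) ≈ -4.0963e+6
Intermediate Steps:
m(M, F) = sqrt(F**2 + M**2)
-4098245 + m(s(-10), -1917) = -4098245 + sqrt((-1917)**2 + (17 - 1*(-10))**2) = -4098245 + sqrt(3674889 + (17 + 10)**2) = -4098245 + sqrt(3674889 + 27**2) = -4098245 + sqrt(3674889 + 729) = -4098245 + sqrt(3675618) = -4098245 + 27*sqrt(5042)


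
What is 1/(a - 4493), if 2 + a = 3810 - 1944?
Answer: -1/2629 ≈ -0.00038037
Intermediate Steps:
a = 1864 (a = -2 + (3810 - 1944) = -2 + 1866 = 1864)
1/(a - 4493) = 1/(1864 - 4493) = 1/(-2629) = -1/2629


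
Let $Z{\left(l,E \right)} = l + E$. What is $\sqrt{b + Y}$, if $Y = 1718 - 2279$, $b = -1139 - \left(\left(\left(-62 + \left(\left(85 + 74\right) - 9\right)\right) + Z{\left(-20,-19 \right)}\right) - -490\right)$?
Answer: $i \sqrt{2239} \approx 47.318 i$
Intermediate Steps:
$Z{\left(l,E \right)} = E + l$
$b = -1678$ ($b = -1139 - \left(\left(\left(-62 + \left(\left(85 + 74\right) - 9\right)\right) - 39\right) - -490\right) = -1139 - \left(\left(\left(-62 + \left(159 - 9\right)\right) - 39\right) + 490\right) = -1139 - \left(\left(\left(-62 + 150\right) - 39\right) + 490\right) = -1139 - \left(\left(88 - 39\right) + 490\right) = -1139 - \left(49 + 490\right) = -1139 - 539 = -1678$)
$Y = -561$ ($Y = 1718 - 2279 = -561$)
$\sqrt{b + Y} = \sqrt{-1678 - 561} = \sqrt{-2239} = i \sqrt{2239}$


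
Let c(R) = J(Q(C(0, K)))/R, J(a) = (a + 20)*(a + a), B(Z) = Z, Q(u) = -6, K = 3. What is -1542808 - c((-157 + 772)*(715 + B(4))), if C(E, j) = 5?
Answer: -227402185104/147395 ≈ -1.5428e+6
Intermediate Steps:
J(a) = 2*a*(20 + a) (J(a) = (20 + a)*(2*a) = 2*a*(20 + a))
c(R) = -168/R (c(R) = (2*(-6)*(20 - 6))/R = (2*(-6)*14)/R = -168/R)
-1542808 - c((-157 + 772)*(715 + B(4))) = -1542808 - (-168)/((-157 + 772)*(715 + 4)) = -1542808 - (-168)/(615*719) = -1542808 - (-168)/442185 = -1542808 - 1*(-56/147395) = -1542808 + 56/147395 = -227402185104/147395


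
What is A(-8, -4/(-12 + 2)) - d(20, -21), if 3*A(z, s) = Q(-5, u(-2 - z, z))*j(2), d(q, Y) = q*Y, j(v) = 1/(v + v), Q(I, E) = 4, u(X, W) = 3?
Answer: 1261/3 ≈ 420.33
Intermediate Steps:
j(v) = 1/(2*v)
d(q, Y) = Y*q
A(z, s) = ⅓ (A(z, s) = (4*((½)/2))/3 = (4*((½)*(½)))/3 = (4*(¼))/3 = (⅓)*1 = ⅓)
A(-8, -4/(-12 + 2)) - d(20, -21) = ⅓ - (-21)*20 = ⅓ - 1*(-420) = ⅓ + 420 = 1261/3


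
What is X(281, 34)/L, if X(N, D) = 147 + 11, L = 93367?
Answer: 158/93367 ≈ 0.0016922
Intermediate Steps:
X(N, D) = 158
X(281, 34)/L = 158/93367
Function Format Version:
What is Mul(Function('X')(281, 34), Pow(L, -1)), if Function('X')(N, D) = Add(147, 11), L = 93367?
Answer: Rational(158, 93367) ≈ 0.0016922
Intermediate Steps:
Function('X')(N, D) = 158
Mul(Function('X')(281, 34), Pow(L, -1)) = Mul(158, Pow(93367, -1)) = Mul(158, Rational(1, 93367)) = Rational(158, 93367)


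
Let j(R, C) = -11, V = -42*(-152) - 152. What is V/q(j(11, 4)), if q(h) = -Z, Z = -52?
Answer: 1558/13 ≈ 119.85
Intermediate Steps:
V = 6232 (V = 6384 - 152 = 6232)
q(h) = 52 (q(h) = -1*(-52) = 52)
V/q(j(11, 4)) = 6232/52 = 6232*(1/52) = 1558/13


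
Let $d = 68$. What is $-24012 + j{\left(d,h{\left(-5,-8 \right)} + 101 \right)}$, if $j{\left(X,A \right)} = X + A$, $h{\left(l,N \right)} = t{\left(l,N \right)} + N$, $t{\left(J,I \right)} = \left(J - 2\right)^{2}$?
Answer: $-23802$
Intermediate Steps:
$t{\left(J,I \right)} = \left(-2 + J\right)^{2}$
$h{\left(l,N \right)} = N + \left(-2 + l\right)^{2}$ ($h{\left(l,N \right)} = \left(-2 + l\right)^{2} + N = N + \left(-2 + l\right)^{2}$)
$j{\left(X,A \right)} = A + X$
$-24012 + j{\left(d,h{\left(-5,-8 \right)} + 101 \right)} = -24012 + \left(\left(\left(-8 + \left(-2 - 5\right)^{2}\right) + 101\right) + 68\right) = -24012 + \left(\left(\left(-8 + \left(-7\right)^{2}\right) + 101\right) + 68\right) = -24012 + \left(\left(\left(-8 + 49\right) + 101\right) + 68\right) = -24012 + \left(\left(41 + 101\right) + 68\right) = -24012 + \left(142 + 68\right) = -24012 + 210 = -23802$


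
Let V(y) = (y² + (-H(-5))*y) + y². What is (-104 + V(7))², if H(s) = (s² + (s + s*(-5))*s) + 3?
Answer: 248004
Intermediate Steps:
H(s) = 3 - 3*s² (H(s) = (s² + (s - 5*s)*s) + 3 = (s² + (-4*s)*s) + 3 = (s² - 4*s²) + 3 = -3*s² + 3 = 3 - 3*s²)
V(y) = 2*y² + 72*y (V(y) = (y² + (-(3 - 3*(-5)²))*y) + y² = (y² + (-(3 - 3*25))*y) + y² = (y² + (-(3 - 75))*y) + y² = (y² + (-1*(-72))*y) + y² = (y² + 72*y) + y² = 2*y² + 72*y)
(-104 + V(7))² = (-104 + 2*7*(36 + 7))² = (-104 + 2*7*43)² = (-104 + 602)² = 498² = 248004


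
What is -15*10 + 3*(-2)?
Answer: -156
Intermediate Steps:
-15*10 + 3*(-2) = -150 - 6 = -156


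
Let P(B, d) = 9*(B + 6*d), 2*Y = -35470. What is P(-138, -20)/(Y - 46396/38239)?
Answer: 9865662/75357229 ≈ 0.13092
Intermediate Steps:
Y = -17735 (Y = (1/2)*(-35470) = -17735)
P(B, d) = 9*B + 54*d
P(-138, -20)/(Y - 46396/38239) = (9*(-138) + 54*(-20))/(-17735 - 46396/38239) = (-1242 - 1080)/(-17735 - 46396/38239) = -2322/(-17735 - 1*46396/38239) = -2322/(-17735 - 46396/38239) = -2322/(-678215061/38239) = -2322*(-38239/678215061) = 9865662/75357229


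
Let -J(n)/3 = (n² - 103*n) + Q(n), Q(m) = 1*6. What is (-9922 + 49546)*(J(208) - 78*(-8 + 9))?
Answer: -2599968384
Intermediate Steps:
Q(m) = 6
J(n) = -18 - 3*n² + 309*n (J(n) = -3*((n² - 103*n) + 6) = -3*(6 + n² - 103*n) = -18 - 3*n² + 309*n)
(-9922 + 49546)*(J(208) - 78*(-8 + 9)) = (-9922 + 49546)*((-18 - 3*208² + 309*208) - 78*(-8 + 9)) = 39624*((-18 - 3*43264 + 64272) - 78*1) = 39624*((-18 - 129792 + 64272) - 78) = 39624*(-65538 - 78) = 39624*(-65616) = -2599968384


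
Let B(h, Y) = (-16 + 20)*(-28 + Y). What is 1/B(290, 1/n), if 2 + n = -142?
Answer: -36/4033 ≈ -0.0089264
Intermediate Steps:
n = -144 (n = -2 - 142 = -144)
B(h, Y) = -112 + 4*Y (B(h, Y) = 4*(-28 + Y) = -112 + 4*Y)
1/B(290, 1/n) = 1/(-112 + 4/(-144)) = 1/(-112 + 4*(-1/144)) = 1/(-112 - 1/36) = 1/(-4033/36) = -36/4033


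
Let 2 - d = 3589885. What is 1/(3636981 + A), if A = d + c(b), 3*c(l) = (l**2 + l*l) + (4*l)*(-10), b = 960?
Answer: 1/648698 ≈ 1.5415e-6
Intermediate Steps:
d = -3589883 (d = 2 - 1*3589885 = 2 - 3589885 = -3589883)
c(l) = -40*l/3 + 2*l**2/3 (c(l) = ((l**2 + l*l) + (4*l)*(-10))/3 = ((l**2 + l**2) - 40*l)/3 = (2*l**2 - 40*l)/3 = (-40*l + 2*l**2)/3 = -40*l/3 + 2*l**2/3)
A = -2988283 (A = -3589883 + (2/3)*960*(-20 + 960) = -3589883 + (2/3)*960*940 = -3589883 + 601600 = -2988283)
1/(3636981 + A) = 1/(3636981 - 2988283) = 1/648698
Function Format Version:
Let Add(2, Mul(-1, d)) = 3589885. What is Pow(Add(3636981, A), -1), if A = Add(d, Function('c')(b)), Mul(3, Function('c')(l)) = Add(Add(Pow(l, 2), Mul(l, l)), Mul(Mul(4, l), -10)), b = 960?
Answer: Rational(1, 648698) ≈ 1.5415e-6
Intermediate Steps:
d = -3589883 (d = Add(2, Mul(-1, 3589885)) = Add(2, -3589885) = -3589883)
Function('c')(l) = Add(Mul(Rational(-40, 3), l), Mul(Rational(2, 3), Pow(l, 2))) (Function('c')(l) = Mul(Rational(1, 3), Add(Add(Pow(l, 2), Mul(l, l)), Mul(Mul(4, l), -10))) = Mul(Rational(1, 3), Add(Add(Pow(l, 2), Pow(l, 2)), Mul(-40, l))) = Mul(Rational(1, 3), Add(Mul(2, Pow(l, 2)), Mul(-40, l))) = Mul(Rational(1, 3), Add(Mul(-40, l), Mul(2, Pow(l, 2)))) = Add(Mul(Rational(-40, 3), l), Mul(Rational(2, 3), Pow(l, 2))))
A = -2988283 (A = Add(-3589883, Mul(Rational(2, 3), 960, Add(-20, 960))) = Add(-3589883, Mul(Rational(2, 3), 960, 940)) = Add(-3589883, 601600) = -2988283)
Pow(Add(3636981, A), -1) = Pow(Add(3636981, -2988283), -1) = Pow(648698, -1) = Rational(1, 648698)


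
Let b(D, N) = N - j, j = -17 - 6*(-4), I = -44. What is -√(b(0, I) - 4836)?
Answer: -3*I*√543 ≈ -69.907*I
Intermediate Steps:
j = 7 (j = -17 - 1*(-24) = -17 + 24 = 7)
b(D, N) = -7 + N (b(D, N) = N - 1*7 = N - 7 = -7 + N)
-√(b(0, I) - 4836) = -√((-7 - 44) - 4836) = -√(-51 - 4836) = -√(-4887) = -3*I*√543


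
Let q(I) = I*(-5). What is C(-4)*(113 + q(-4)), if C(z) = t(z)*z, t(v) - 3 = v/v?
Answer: -2128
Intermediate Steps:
t(v) = 4 (t(v) = 3 + v/v = 3 + 1 = 4)
C(z) = 4*z
q(I) = -5*I
C(-4)*(113 + q(-4)) = (4*(-4))*(113 - 5*(-4)) = -16*(113 + 20) = -16*133 = -2128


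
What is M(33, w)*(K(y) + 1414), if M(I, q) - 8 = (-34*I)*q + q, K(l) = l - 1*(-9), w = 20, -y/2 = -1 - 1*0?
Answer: -31937100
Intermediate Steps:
y = 2 (y = -2*(-1 - 1*0) = -2*(-1 + 0) = -2*(-1) = 2)
K(l) = 9 + l (K(l) = l + 9 = 9 + l)
M(I, q) = 8 + q - 34*I*q (M(I, q) = 8 + ((-34*I)*q + q) = 8 + (-34*I*q + q) = 8 + (q - 34*I*q) = 8 + q - 34*I*q)
M(33, w)*(K(y) + 1414) = (8 + 20 - 34*33*20)*((9 + 2) + 1414) = (8 + 20 - 22440)*(11 + 1414) = -22412*1425 = -31937100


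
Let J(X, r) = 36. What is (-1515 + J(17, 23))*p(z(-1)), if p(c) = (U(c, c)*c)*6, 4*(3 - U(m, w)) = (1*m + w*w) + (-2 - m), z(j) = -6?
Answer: -292842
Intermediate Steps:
U(m, w) = 7/2 - w²/4 (U(m, w) = 3 - ((1*m + w*w) + (-2 - m))/4 = 3 - ((m + w²) + (-2 - m))/4 = 3 - (-2 + w²)/4 = 3 + (½ - w²/4) = 7/2 - w²/4)
p(c) = 6*c*(7/2 - c²/4) (p(c) = ((7/2 - c²/4)*c)*6 = (c*(7/2 - c²/4))*6 = 6*c*(7/2 - c²/4))
(-1515 + J(17, 23))*p(z(-1)) = (-1515 + 36)*((3/2)*(-6)*(14 - 1*(-6)²)) = -4437*(-6)*(14 - 1*36)/2 = -4437*(-6)*(14 - 36)/2 = -4437*(-6)*(-22)/2 = -1479*198 = -292842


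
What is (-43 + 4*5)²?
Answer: 529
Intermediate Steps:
(-43 + 4*5)² = (-43 + 20)² = (-23)² = 529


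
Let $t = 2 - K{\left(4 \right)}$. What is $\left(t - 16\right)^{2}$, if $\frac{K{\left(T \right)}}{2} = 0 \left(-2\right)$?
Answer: $196$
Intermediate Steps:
$K{\left(T \right)} = 0$ ($K{\left(T \right)} = 2 \cdot 0 \left(-2\right) = 2 \cdot 0 = 0$)
$t = 2$ ($t = 2 - 0 = 2 + 0 = 2$)
$\left(t - 16\right)^{2} = \left(2 - 16\right)^{2} = \left(-14\right)^{2} = 196$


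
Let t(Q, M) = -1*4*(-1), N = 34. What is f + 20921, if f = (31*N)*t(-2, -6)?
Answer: 25137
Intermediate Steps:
t(Q, M) = 4 (t(Q, M) = -4*(-1) = 4)
f = 4216 (f = (31*34)*4 = 1054*4 = 4216)
f + 20921 = 4216 + 20921 = 25137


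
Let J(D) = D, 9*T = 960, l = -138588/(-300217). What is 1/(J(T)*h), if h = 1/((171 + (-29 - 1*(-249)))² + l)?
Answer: 27538568259/19213888 ≈ 1433.3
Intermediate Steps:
l = 138588/300217 (l = -138588*(-1/300217) = 138588/300217 ≈ 0.46163)
T = 320/3 (T = (⅑)*960 = 320/3 ≈ 106.67)
h = 300217/45897613765 (h = 1/((171 + (-29 - 1*(-249)))² + 138588/300217) = 1/((171 + (-29 + 249))² + 138588/300217) = 1/((171 + 220)² + 138588/300217) = 1/(391² + 138588/300217) = 1/(152881 + 138588/300217) = 1/(45897613765/300217) = 300217/45897613765 ≈ 6.5410e-6)
1/(J(T)*h) = 1/((320/3)*(300217/45897613765)) = (3/320)*(45897613765/300217) = 27538568259/19213888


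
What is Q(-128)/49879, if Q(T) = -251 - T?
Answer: -123/49879 ≈ -0.0024660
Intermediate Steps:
Q(-128)/49879 = (-251 - 1*(-128))/49879 = (-251 + 128)*(1/49879) = -123*1/49879 = -123/49879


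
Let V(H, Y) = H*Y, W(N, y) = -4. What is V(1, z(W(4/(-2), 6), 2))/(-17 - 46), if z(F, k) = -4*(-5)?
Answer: -20/63 ≈ -0.31746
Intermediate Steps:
z(F, k) = 20
V(1, z(W(4/(-2), 6), 2))/(-17 - 46) = (1*20)/(-17 - 46) = 20/(-63) = -1/63*20 = -20/63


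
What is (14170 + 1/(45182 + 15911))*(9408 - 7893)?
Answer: 1311517033665/61093 ≈ 2.1468e+7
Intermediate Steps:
(14170 + 1/(45182 + 15911))*(9408 - 7893) = (14170 + 1/61093)*1515 = (865687811/61093)*1515 = 1311517033665/61093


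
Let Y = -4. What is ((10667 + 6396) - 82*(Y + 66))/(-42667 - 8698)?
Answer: -11979/51365 ≈ -0.23321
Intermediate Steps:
((10667 + 6396) - 82*(Y + 66))/(-42667 - 8698) = ((10667 + 6396) - 82*(-4 + 66))/(-42667 - 8698) = (17063 - 82*62)/(-51365) = (17063 - 5084)*(-1/51365) = 11979*(-1/51365) = -11979/51365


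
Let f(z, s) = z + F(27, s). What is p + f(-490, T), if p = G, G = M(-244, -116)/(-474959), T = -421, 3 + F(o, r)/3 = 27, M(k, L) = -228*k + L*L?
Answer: -198601950/474959 ≈ -418.15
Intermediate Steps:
M(k, L) = L² - 228*k (M(k, L) = -228*k + L² = L² - 228*k)
F(o, r) = 72 (F(o, r) = -9 + 3*27 = -9 + 81 = 72)
G = -69088/474959 (G = ((-116)² - 228*(-244))/(-474959) = (13456 + 55632)*(-1/474959) = 69088*(-1/474959) = -69088/474959 ≈ -0.14546)
f(z, s) = 72 + z (f(z, s) = z + 72 = 72 + z)
p = -69088/474959 ≈ -0.14546
p + f(-490, T) = -69088/474959 + (72 - 490) = -69088/474959 - 418 = -198601950/474959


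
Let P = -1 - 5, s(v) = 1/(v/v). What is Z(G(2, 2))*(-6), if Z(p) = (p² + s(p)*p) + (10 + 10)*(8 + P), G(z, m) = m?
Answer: -276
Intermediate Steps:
s(v) = 1 (s(v) = 1/1 = 1)
P = -6
Z(p) = 40 + p + p² (Z(p) = (p² + 1*p) + (10 + 10)*(8 - 6) = (p² + p) + 20*2 = (p + p²) + 40 = 40 + p + p²)
Z(G(2, 2))*(-6) = (40 + 2 + 2²)*(-6) = (40 + 2 + 4)*(-6) = 46*(-6) = -276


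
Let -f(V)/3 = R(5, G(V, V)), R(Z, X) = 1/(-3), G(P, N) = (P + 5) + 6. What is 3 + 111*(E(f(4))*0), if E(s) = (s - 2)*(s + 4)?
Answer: 3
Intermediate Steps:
G(P, N) = 11 + P (G(P, N) = (5 + P) + 6 = 11 + P)
R(Z, X) = -⅓
f(V) = 1 (f(V) = -3*(-⅓) = 1)
E(s) = (-2 + s)*(4 + s)
3 + 111*(E(f(4))*0) = 3 + 111*((-8 + 1² + 2*1)*0) = 3 + 111*((-8 + 1 + 2)*0) = 3 + 111*(-5*0) = 3 + 111*0 = 3 + 0 = 3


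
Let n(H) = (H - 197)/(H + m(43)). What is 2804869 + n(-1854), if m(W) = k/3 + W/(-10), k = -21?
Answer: 52319241967/18653 ≈ 2.8049e+6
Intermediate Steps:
m(W) = -7 - W/10 (m(W) = -21/3 + W/(-10) = -21*⅓ + W*(-⅒) = -7 - W/10)
n(H) = (-197 + H)/(-113/10 + H) (n(H) = (H - 197)/(H + (-7 - ⅒*43)) = (-197 + H)/(H + (-7 - 43/10)) = (-197 + H)/(H - 113/10) = (-197 + H)/(-113/10 + H))
2804869 + n(-1854) = 2804869 + 10*(-197 - 1854)/(-113 + 10*(-1854)) = 2804869 + 10*(-2051)/(-113 - 18540) = 2804869 + 10*(-2051)/(-18653) = 2804869 + 10*(-1/18653)*(-2051) = 2804869 + 20510/18653 = 52319241967/18653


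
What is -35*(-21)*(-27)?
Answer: -19845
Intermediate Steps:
-35*(-21)*(-27) = 735*(-27) = -19845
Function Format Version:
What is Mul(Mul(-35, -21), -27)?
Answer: -19845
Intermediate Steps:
Mul(Mul(-35, -21), -27) = Mul(735, -27) = -19845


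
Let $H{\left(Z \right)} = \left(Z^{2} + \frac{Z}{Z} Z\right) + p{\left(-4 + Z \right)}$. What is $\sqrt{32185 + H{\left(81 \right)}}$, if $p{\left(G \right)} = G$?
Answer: $2 \sqrt{9726} \approx 197.24$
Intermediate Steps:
$H{\left(Z \right)} = -4 + Z^{2} + 2 Z$ ($H{\left(Z \right)} = \left(Z^{2} + \frac{Z}{Z} Z\right) + \left(-4 + Z\right) = \left(Z^{2} + 1 Z\right) + \left(-4 + Z\right) = \left(Z^{2} + Z\right) + \left(-4 + Z\right) = \left(Z + Z^{2}\right) + \left(-4 + Z\right) = -4 + Z^{2} + 2 Z$)
$\sqrt{32185 + H{\left(81 \right)}} = \sqrt{32185 + \left(-4 + 81^{2} + 2 \cdot 81\right)} = \sqrt{32185 + \left(-4 + 6561 + 162\right)} = \sqrt{32185 + 6719} = \sqrt{38904} = 2 \sqrt{9726}$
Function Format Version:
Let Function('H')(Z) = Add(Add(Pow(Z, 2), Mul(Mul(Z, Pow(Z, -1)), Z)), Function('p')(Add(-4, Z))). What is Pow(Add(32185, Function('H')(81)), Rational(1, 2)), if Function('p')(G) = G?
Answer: Mul(2, Pow(9726, Rational(1, 2))) ≈ 197.24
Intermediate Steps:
Function('H')(Z) = Add(-4, Pow(Z, 2), Mul(2, Z)) (Function('H')(Z) = Add(Add(Pow(Z, 2), Mul(Mul(Z, Pow(Z, -1)), Z)), Add(-4, Z)) = Add(Add(Pow(Z, 2), Mul(1, Z)), Add(-4, Z)) = Add(Add(Pow(Z, 2), Z), Add(-4, Z)) = Add(Add(Z, Pow(Z, 2)), Add(-4, Z)) = Add(-4, Pow(Z, 2), Mul(2, Z)))
Pow(Add(32185, Function('H')(81)), Rational(1, 2)) = Pow(Add(32185, Add(-4, Pow(81, 2), Mul(2, 81))), Rational(1, 2)) = Pow(Add(32185, Add(-4, 6561, 162)), Rational(1, 2)) = Pow(Add(32185, 6719), Rational(1, 2)) = Pow(38904, Rational(1, 2)) = Mul(2, Pow(9726, Rational(1, 2)))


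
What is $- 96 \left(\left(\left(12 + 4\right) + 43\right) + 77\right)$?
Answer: $-13056$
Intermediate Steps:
$- 96 \left(\left(\left(12 + 4\right) + 43\right) + 77\right) = - 96 \left(\left(16 + 43\right) + 77\right) = - 96 \left(59 + 77\right) = \left(-96\right) 136 = -13056$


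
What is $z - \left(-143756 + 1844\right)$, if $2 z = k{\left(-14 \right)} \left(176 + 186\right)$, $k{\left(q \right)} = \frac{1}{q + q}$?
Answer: $\frac{3973355}{28} \approx 1.4191 \cdot 10^{5}$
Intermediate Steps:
$k{\left(q \right)} = \frac{1}{2 q}$
$z = - \frac{181}{28}$ ($z = \frac{\frac{1}{2 \left(-14\right)} \left(176 + 186\right)}{2} = \frac{\frac{1}{2} \left(- \frac{1}{14}\right) 362}{2} = \frac{\left(- \frac{1}{28}\right) 362}{2} = \frac{1}{2} \left(- \frac{181}{14}\right) = - \frac{181}{28} \approx -6.4643$)
$z - \left(-143756 + 1844\right) = - \frac{181}{28} - \left(-143756 + 1844\right) = - \frac{181}{28} - -141912 = - \frac{181}{28} + 141912 = \frac{3973355}{28}$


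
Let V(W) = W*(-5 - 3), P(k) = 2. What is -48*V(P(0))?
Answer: 768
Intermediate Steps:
V(W) = -8*W (V(W) = W*(-8) = -8*W)
-48*V(P(0)) = -(-384)*2 = -48*(-16) = 768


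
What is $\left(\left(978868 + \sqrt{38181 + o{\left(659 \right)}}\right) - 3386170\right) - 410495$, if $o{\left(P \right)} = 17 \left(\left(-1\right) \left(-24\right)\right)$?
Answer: $-2817797 + \sqrt{38589} \approx -2.8176 \cdot 10^{6}$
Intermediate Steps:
$o{\left(P \right)} = 408$ ($o{\left(P \right)} = 17 \cdot 24 = 408$)
$\left(\left(978868 + \sqrt{38181 + o{\left(659 \right)}}\right) - 3386170\right) - 410495 = \left(\left(978868 + \sqrt{38181 + 408}\right) - 3386170\right) - 410495 = \left(\left(978868 + \sqrt{38589}\right) - 3386170\right) - 410495 = \left(-2407302 + \sqrt{38589}\right) - 410495 = -2817797 + \sqrt{38589}$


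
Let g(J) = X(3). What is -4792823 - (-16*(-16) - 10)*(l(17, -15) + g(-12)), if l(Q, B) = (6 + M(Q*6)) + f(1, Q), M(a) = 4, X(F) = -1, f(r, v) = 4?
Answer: -4796021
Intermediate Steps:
g(J) = -1
l(Q, B) = 14 (l(Q, B) = (6 + 4) + 4 = 10 + 4 = 14)
-4792823 - (-16*(-16) - 10)*(l(17, -15) + g(-12)) = -4792823 - (-16*(-16) - 10)*(14 - 1) = -4792823 - (256 - 10)*13 = -4792823 - 246*13 = -4792823 - 1*3198 = -4792823 - 3198 = -4796021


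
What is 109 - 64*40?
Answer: -2451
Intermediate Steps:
109 - 64*40 = 109 - 2560 = -2451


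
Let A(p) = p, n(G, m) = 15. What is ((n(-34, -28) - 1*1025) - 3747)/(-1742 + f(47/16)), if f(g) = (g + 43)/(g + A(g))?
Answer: 447158/163013 ≈ 2.7431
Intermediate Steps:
f(g) = (43 + g)/(2*g) (f(g) = (g + 43)/(g + g) = (43 + g)/((2*g)) = (43 + g)*(1/(2*g)) = (43 + g)/(2*g))
((n(-34, -28) - 1*1025) - 3747)/(-1742 + f(47/16)) = ((15 - 1*1025) - 3747)/(-1742 + (43 + 47/16)/(2*((47/16)))) = ((15 - 1025) - 3747)/(-1742 + (43 + 47*(1/16))/(2*((47*(1/16))))) = (-1010 - 3747)/(-1742 + (43 + 47/16)/(2*(47/16))) = -4757/(-1742 + (½)*(16/47)*(735/16)) = -4757/(-1742 + 735/94) = -4757/(-163013/94) = -4757*(-94/163013) = 447158/163013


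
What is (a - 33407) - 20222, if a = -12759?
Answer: -66388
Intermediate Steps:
(a - 33407) - 20222 = (-12759 - 33407) - 20222 = -46166 - 20222 = -66388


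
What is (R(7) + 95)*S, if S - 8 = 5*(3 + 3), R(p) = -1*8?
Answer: 3306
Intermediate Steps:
R(p) = -8
S = 38 (S = 8 + 5*(3 + 3) = 8 + 5*6 = 8 + 30 = 38)
(R(7) + 95)*S = (-8 + 95)*38 = 87*38 = 3306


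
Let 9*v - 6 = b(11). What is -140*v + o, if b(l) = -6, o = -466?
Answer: -466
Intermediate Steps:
v = 0 (v = ⅔ + (⅑)*(-6) = ⅔ - ⅔ = 0)
-140*v + o = -140*0 - 466 = 0 - 466 = -466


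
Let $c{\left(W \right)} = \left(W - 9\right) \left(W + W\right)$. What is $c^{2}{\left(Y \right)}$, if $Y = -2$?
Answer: $1936$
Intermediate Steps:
$c{\left(W \right)} = 2 W \left(-9 + W\right)$ ($c{\left(W \right)} = \left(-9 + W\right) 2 W = 2 W \left(-9 + W\right)$)
$c^{2}{\left(Y \right)} = \left(2 \left(-2\right) \left(-9 - 2\right)\right)^{2} = \left(2 \left(-2\right) \left(-11\right)\right)^{2} = 44^{2} = 1936$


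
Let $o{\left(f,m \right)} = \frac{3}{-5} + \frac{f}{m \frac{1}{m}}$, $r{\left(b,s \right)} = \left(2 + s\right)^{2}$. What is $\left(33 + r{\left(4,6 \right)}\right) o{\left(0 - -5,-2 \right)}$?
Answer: $\frac{2134}{5} \approx 426.8$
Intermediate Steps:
$o{\left(f,m \right)} = - \frac{3}{5} + f$ ($o{\left(f,m \right)} = 3 \left(- \frac{1}{5}\right) + \frac{f}{1} = - \frac{3}{5} + f 1 = - \frac{3}{5} + f$)
$\left(33 + r{\left(4,6 \right)}\right) o{\left(0 - -5,-2 \right)} = \left(33 + \left(2 + 6\right)^{2}\right) \left(- \frac{3}{5} + \left(0 - -5\right)\right) = \left(33 + 8^{2}\right) \left(- \frac{3}{5} + \left(0 + 5\right)\right) = \left(33 + 64\right) \left(- \frac{3}{5} + 5\right) = 97 \cdot \frac{22}{5} = \frac{2134}{5}$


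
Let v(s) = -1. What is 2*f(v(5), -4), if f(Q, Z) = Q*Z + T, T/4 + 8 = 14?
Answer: 56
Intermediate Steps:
T = 24 (T = -32 + 4*14 = -32 + 56 = 24)
f(Q, Z) = 24 + Q*Z (f(Q, Z) = Q*Z + 24 = 24 + Q*Z)
2*f(v(5), -4) = 2*(24 - 1*(-4)) = 2*(24 + 4) = 2*28 = 56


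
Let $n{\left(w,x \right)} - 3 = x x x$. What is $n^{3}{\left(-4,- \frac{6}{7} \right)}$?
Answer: $\frac{537367797}{40353607} \approx 13.316$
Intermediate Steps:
$n{\left(w,x \right)} = 3 + x^{3}$ ($n{\left(w,x \right)} = 3 + x x x = 3 + x^{2} x = 3 + x^{3}$)
$n^{3}{\left(-4,- \frac{6}{7} \right)} = \left(3 + \left(- \frac{6}{7}\right)^{3}\right)^{3} = \left(3 - \frac{216}{343}\right)^{3} = \left(\frac{813}{343}\right)^{3} = \frac{537367797}{40353607}$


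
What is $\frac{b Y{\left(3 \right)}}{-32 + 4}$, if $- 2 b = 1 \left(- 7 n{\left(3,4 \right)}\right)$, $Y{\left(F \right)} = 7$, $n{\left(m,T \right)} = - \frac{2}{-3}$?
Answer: $- \frac{7}{12} \approx -0.58333$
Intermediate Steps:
$n{\left(m,T \right)} = \frac{2}{3}$ ($n{\left(m,T \right)} = \left(-2\right) \left(- \frac{1}{3}\right) = \frac{2}{3}$)
$b = \frac{7}{3}$ ($b = - \frac{1 \left(\left(-7\right) \frac{2}{3}\right)}{2} = - \frac{1 \left(- \frac{14}{3}\right)}{2} = \left(- \frac{1}{2}\right) \left(- \frac{14}{3}\right) = \frac{7}{3} \approx 2.3333$)
$\frac{b Y{\left(3 \right)}}{-32 + 4} = \frac{\frac{7}{3} \cdot 7}{-32 + 4} = \frac{49}{3 \left(-28\right)} = \frac{49}{3} \left(- \frac{1}{28}\right) = - \frac{7}{12}$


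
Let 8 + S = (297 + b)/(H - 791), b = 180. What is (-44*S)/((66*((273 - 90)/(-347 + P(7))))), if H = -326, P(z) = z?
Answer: -6400840/613233 ≈ -10.438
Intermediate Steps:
S = -9413/1117 (S = -8 + (297 + 180)/(-326 - 791) = -8 + 477/(-1117) = -8 + 477*(-1/1117) = -8 - 477/1117 = -9413/1117 ≈ -8.4270)
(-44*S)/((66*((273 - 90)/(-347 + P(7))))) = (-44*(-9413/1117))/((66*((273 - 90)/(-347 + 7)))) = 414172/(1117*((66*(183/(-340))))) = 414172/(1117*((66*(183*(-1/340))))) = 414172/(1117*((66*(-183/340)))) = 414172/(1117*(-6039/170)) = (414172/1117)*(-170/6039) = -6400840/613233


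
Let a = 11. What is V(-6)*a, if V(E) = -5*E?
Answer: 330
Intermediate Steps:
V(-6)*a = -5*(-6)*11 = 30*11 = 330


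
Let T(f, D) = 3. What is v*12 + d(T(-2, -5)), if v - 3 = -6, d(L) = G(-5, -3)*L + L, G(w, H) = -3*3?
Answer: -60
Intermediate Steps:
G(w, H) = -9
d(L) = -8*L (d(L) = -9*L + L = -8*L)
v = -3 (v = 3 - 6 = -3)
v*12 + d(T(-2, -5)) = -3*12 - 8*3 = -36 - 24 = -60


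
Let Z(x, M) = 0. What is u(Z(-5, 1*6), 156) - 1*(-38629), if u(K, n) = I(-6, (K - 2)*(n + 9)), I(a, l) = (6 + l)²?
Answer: 143605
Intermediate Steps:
u(K, n) = (6 + (-2 + K)*(9 + n))² (u(K, n) = (6 + (K - 2)*(n + 9))² = (6 + (-2 + K)*(9 + n))²)
u(Z(-5, 1*6), 156) - 1*(-38629) = (-12 - 2*156 + 9*0 + 0*156)² - 1*(-38629) = (-12 - 312 + 0 + 0)² + 38629 = (-324)² + 38629 = 104976 + 38629 = 143605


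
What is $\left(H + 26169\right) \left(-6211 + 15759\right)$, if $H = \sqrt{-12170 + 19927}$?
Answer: $249861612 + 9548 \sqrt{7757} \approx 2.507 \cdot 10^{8}$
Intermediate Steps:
$H = \sqrt{7757} \approx 88.074$
$\left(H + 26169\right) \left(-6211 + 15759\right) = \left(\sqrt{7757} + 26169\right) \left(-6211 + 15759\right) = \left(26169 + \sqrt{7757}\right) 9548 = 249861612 + 9548 \sqrt{7757}$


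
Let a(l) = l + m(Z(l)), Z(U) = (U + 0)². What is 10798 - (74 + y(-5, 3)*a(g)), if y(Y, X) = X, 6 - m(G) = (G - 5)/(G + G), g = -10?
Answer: 429497/40 ≈ 10737.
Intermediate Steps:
Z(U) = U²
m(G) = 6 - (-5 + G)/(2*G) (m(G) = 6 - (G - 5)/(G + G) = 6 - (-5 + G)/(2*G))
a(l) = l + (5 + 11*l²)/(2*l²) (a(l) = l + (5 + 11*l²)/(2*(l²)) = l + (5 + 11*l²)/(2*l²))
10798 - (74 + y(-5, 3)*a(g)) = 10798 - (74 + 3*(11/2 - 10 + (5/2)/(-10)²)) = 10798 - (74 + 3*(11/2 - 10 + (5/2)*(1/100))) = 10798 - (74 + 3*(11/2 - 10 + 1/40)) = 10798 - (74 + 3*(-179/40)) = 10798 - (74 - 537/40) = 10798 - 1*2423/40 = 10798 - 2423/40 = 429497/40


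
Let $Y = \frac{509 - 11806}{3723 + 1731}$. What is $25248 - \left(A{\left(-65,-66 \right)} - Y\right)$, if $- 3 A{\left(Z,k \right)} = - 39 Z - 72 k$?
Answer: $\frac{150939061}{5454} \approx 27675.0$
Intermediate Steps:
$A{\left(Z,k \right)} = 13 Z + 24 k$ ($A{\left(Z,k \right)} = - \frac{- 39 Z - 72 k}{3} = - \frac{- 72 k - 39 Z}{3} = 13 Z + 24 k$)
$Y = - \frac{11297}{5454} \approx -2.0713$
$25248 - \left(A{\left(-65,-66 \right)} - Y\right) = 25248 - \left(\left(13 \left(-65\right) + 24 \left(-66\right)\right) - - \frac{11297}{5454}\right) = 25248 - \left(\left(-845 - 1584\right) + \frac{11297}{5454}\right) = 25248 - \left(-2429 + \frac{11297}{5454}\right) = 25248 - - \frac{13236469}{5454} = 25248 + \frac{13236469}{5454} = \frac{150939061}{5454}$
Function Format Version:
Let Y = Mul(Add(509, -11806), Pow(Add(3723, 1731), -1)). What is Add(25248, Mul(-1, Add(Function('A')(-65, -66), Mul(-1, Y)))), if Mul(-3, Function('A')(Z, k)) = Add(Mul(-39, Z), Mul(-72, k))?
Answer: Rational(150939061, 5454) ≈ 27675.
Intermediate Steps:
Function('A')(Z, k) = Add(Mul(13, Z), Mul(24, k)) (Function('A')(Z, k) = Mul(Rational(-1, 3), Add(Mul(-39, Z), Mul(-72, k))) = Mul(Rational(-1, 3), Add(Mul(-72, k), Mul(-39, Z))) = Add(Mul(13, Z), Mul(24, k)))
Y = Rational(-11297, 5454) (Y = Mul(-11297, Pow(5454, -1)) = Mul(-11297, Rational(1, 5454)) = Rational(-11297, 5454) ≈ -2.0713)
Add(25248, Mul(-1, Add(Function('A')(-65, -66), Mul(-1, Y)))) = Add(25248, Mul(-1, Add(Add(Mul(13, -65), Mul(24, -66)), Mul(-1, Rational(-11297, 5454))))) = Add(25248, Mul(-1, Add(Add(-845, -1584), Rational(11297, 5454)))) = Add(25248, Mul(-1, Add(-2429, Rational(11297, 5454)))) = Add(25248, Mul(-1, Rational(-13236469, 5454))) = Add(25248, Rational(13236469, 5454)) = Rational(150939061, 5454)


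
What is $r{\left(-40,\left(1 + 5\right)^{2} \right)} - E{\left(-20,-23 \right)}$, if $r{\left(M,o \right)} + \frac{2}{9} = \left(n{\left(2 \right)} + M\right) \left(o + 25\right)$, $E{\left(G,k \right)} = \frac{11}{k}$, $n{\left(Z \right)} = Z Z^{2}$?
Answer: $- \frac{404011}{207} \approx -1951.7$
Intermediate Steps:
$n{\left(Z \right)} = Z^{3}$
$r{\left(M,o \right)} = - \frac{2}{9} + \left(8 + M\right) \left(25 + o\right)$ ($r{\left(M,o \right)} = - \frac{2}{9} + \left(2^{3} + M\right) \left(o + 25\right) = - \frac{2}{9} + \left(8 + M\right) \left(25 + o\right)$)
$r{\left(-40,\left(1 + 5\right)^{2} \right)} - E{\left(-20,-23 \right)} = \left(\frac{1798}{9} + 8 \left(1 + 5\right)^{2} + 25 \left(-40\right) - 40 \left(1 + 5\right)^{2}\right) - \frac{11}{-23} = \left(\frac{1798}{9} + 8 \cdot 6^{2} - 1000 - 40 \cdot 6^{2}\right) - 11 \left(- \frac{1}{23}\right) = \left(\frac{1798}{9} + 8 \cdot 36 - 1000 - 1440\right) - - \frac{11}{23} = \left(\frac{1798}{9} + 288 - 1000 - 1440\right) + \frac{11}{23} = - \frac{17570}{9} + \frac{11}{23} = - \frac{404011}{207}$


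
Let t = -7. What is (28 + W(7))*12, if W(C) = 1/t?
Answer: 2340/7 ≈ 334.29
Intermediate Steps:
W(C) = -1/7 (W(C) = 1/(-7) = -1/7)
(28 + W(7))*12 = (28 - 1/7)*12 = (195/7)*12 = 2340/7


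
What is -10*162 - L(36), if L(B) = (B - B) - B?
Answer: -1584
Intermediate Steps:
L(B) = -B (L(B) = 0 - B = -B)
-10*162 - L(36) = -10*162 - (-1)*36 = -1620 - 1*(-36) = -1620 + 36 = -1584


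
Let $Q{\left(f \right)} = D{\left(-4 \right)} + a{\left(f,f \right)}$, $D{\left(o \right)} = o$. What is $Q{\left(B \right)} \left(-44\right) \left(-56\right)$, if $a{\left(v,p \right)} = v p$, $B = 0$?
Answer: $-9856$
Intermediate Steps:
$a{\left(v,p \right)} = p v$
$Q{\left(f \right)} = -4 + f^{2}$ ($Q{\left(f \right)} = -4 + f f = -4 + f^{2}$)
$Q{\left(B \right)} \left(-44\right) \left(-56\right) = \left(-4 + 0^{2}\right) \left(-44\right) \left(-56\right) = \left(-4 + 0\right) \left(-44\right) \left(-56\right) = \left(-4\right) \left(-44\right) \left(-56\right) = 176 \left(-56\right) = -9856$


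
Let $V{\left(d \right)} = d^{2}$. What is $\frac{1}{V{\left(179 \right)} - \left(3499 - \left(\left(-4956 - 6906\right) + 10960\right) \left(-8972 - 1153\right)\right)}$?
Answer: $\frac{1}{9161292} \approx 1.0915 \cdot 10^{-7}$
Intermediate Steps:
$\frac{1}{V{\left(179 \right)} - \left(3499 - \left(\left(-4956 - 6906\right) + 10960\right) \left(-8972 - 1153\right)\right)} = \frac{1}{179^{2} - \left(3499 - \left(\left(-4956 - 6906\right) + 10960\right) \left(-8972 - 1153\right)\right)} = \frac{1}{32041 - \left(3499 - \left(\left(-4956 - 6906\right) + 10960\right) \left(-10125\right)\right)} = \frac{1}{32041 - \left(3499 - \left(-11862 + 10960\right) \left(-10125\right)\right)} = \frac{1}{32041 + \left(\left(-32820 - -9132750\right) + 29321\right)} = \frac{1}{32041 + \left(\left(-32820 + 9132750\right) + 29321\right)} = \frac{1}{32041 + \left(9099930 + 29321\right)} = \frac{1}{32041 + 9129251} = \frac{1}{9161292}$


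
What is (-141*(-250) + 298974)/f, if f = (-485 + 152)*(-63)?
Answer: 37136/2331 ≈ 15.931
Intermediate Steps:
f = 20979 (f = -333*(-63) = 20979)
(-141*(-250) + 298974)/f = (-141*(-250) + 298974)/20979 = (35250 + 298974)*(1/20979) = 334224*(1/20979) = 37136/2331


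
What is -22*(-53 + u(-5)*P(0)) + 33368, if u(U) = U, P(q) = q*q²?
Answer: 34534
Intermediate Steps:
P(q) = q³
-22*(-53 + u(-5)*P(0)) + 33368 = -22*(-53 - 5*0³) + 33368 = -22*(-53 - 5*0) + 33368 = -22*(-53 + 0) + 33368 = -22*(-53) + 33368 = 1166 + 33368 = 34534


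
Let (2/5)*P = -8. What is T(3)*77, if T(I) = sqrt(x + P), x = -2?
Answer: 77*I*sqrt(22) ≈ 361.16*I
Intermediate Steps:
P = -20 (P = (5/2)*(-8) = -20)
T(I) = I*sqrt(22) (T(I) = sqrt(-2 - 20) = sqrt(-22) = I*sqrt(22))
T(3)*77 = (I*sqrt(22))*77 = 77*I*sqrt(22)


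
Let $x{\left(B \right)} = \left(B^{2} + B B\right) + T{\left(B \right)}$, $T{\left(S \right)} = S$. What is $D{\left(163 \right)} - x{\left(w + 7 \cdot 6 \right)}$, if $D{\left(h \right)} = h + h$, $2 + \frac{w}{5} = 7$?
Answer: $-8719$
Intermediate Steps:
$w = 25$ ($w = -10 + 5 \cdot 7 = -10 + 35 = 25$)
$D{\left(h \right)} = 2 h$
$x{\left(B \right)} = B + 2 B^{2}$ ($x{\left(B \right)} = \left(B^{2} + B B\right) + B = \left(B^{2} + B^{2}\right) + B = 2 B^{2} + B = B + 2 B^{2}$)
$D{\left(163 \right)} - x{\left(w + 7 \cdot 6 \right)} = 2 \cdot 163 - \left(25 + 7 \cdot 6\right) \left(1 + 2 \left(25 + 7 \cdot 6\right)\right) = 326 - \left(25 + 42\right) \left(1 + 2 \left(25 + 42\right)\right) = 326 - 67 \left(1 + 2 \cdot 67\right) = 326 - 67 \left(1 + 134\right) = 326 - 67 \cdot 135 = 326 - 9045 = -8719$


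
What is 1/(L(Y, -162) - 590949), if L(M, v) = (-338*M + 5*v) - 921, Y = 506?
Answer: -1/763708 ≈ -1.3094e-6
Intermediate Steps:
L(M, v) = -921 - 338*M + 5*v
1/(L(Y, -162) - 590949) = 1/((-921 - 338*506 + 5*(-162)) - 590949) = 1/((-921 - 171028 - 810) - 590949) = 1/(-172759 - 590949) = 1/(-763708) = -1/763708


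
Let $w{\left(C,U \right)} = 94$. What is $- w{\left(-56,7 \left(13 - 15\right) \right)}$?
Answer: $-94$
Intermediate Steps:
$- w{\left(-56,7 \left(13 - 15\right) \right)} = \left(-1\right) 94 = -94$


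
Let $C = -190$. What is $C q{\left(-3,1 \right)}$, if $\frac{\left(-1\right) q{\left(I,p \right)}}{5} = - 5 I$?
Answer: $14250$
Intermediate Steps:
$q{\left(I,p \right)} = 25 I$ ($q{\left(I,p \right)} = - 5 \left(- 5 I\right) = 25 I$)
$C q{\left(-3,1 \right)} = - 190 \cdot 25 \left(-3\right) = \left(-190\right) \left(-75\right) = 14250$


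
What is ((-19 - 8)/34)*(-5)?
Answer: 135/34 ≈ 3.9706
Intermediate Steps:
((-19 - 8)/34)*(-5) = -27*1/34*(-5) = -27/34*(-5) = 135/34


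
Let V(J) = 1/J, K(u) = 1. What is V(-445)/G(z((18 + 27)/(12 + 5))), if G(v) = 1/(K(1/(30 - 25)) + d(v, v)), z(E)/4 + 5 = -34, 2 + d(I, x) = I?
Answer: 157/445 ≈ 0.35281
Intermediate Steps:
d(I, x) = -2 + I
z(E) = -156 (z(E) = -20 + 4*(-34) = -20 - 136 = -156)
G(v) = 1/(-1 + v) (G(v) = 1/(1 + (-2 + v)) = 1/(-1 + v))
V(-445)/G(z((18 + 27)/(12 + 5))) = 1/((-445)*(1/(-1 - 156))) = -1/(445*(1/(-157))) = -1/(445*(-1/157)) = -1/445*(-157) = 157/445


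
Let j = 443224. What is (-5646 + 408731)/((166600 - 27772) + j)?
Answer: 403085/582052 ≈ 0.69252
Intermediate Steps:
(-5646 + 408731)/((166600 - 27772) + j) = (-5646 + 408731)/((166600 - 27772) + 443224) = 403085/(138828 + 443224) = 403085/582052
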